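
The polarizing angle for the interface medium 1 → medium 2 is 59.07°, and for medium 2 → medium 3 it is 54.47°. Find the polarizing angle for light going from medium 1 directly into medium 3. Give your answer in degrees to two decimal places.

tan θ_B(1→2) = n₂/n₁ = tan 59.07° = 1.6689.
tan θ_B(2→3) = n₃/n₂ = tan 54.47° = 1.4004.
n₃/n₁ = 2.3371. Then tan θ_B(1→3) = n₃/n₁, so θ_B(1→3) = arctan(2.3371) = 66.83°.

θ_B ≈ 66.83°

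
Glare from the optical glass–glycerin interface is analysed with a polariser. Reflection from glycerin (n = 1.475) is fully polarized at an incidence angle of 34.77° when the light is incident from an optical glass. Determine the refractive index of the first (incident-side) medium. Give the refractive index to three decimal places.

Brewster's law: tan θ_B = n₂/n₁ (light incident in an optical glass, refracted into glycerin).
n₁ = n₂ / tan θ_B = 1.475 / tan 34.77° = 2.125.

n ≈ 2.125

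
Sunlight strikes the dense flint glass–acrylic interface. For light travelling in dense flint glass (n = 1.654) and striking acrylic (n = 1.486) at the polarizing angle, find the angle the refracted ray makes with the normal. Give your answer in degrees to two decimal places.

θ_t ≈ 48.06°

θ_B = arctan(n₂/n₁) = arctan(1.486/1.654) = 41.94°.
The refracted ray is perpendicular to the reflected ray, so θ_t = 90° − θ_B = 48.06°.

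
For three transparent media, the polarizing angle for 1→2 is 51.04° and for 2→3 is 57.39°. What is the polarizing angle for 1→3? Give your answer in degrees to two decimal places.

θ_B ≈ 62.65°

n₂/n₁ = tan 51.04° = 1.2367 and n₃/n₂ = tan 57.39° = 1.5631.
Multiplying, n₃/n₁ = 1.2367 × 1.5631 = 1.9330, and θ_B(1→3) = arctan 1.9330 = 62.65°.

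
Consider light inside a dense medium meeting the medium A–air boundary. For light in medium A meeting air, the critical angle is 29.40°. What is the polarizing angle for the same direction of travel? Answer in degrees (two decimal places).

θ_B ≈ 26.15°

At the critical angle sin θ_c = n₂/n₁, giving n₂/n₁ = sin 29.40° = 0.4909.
Then tan θ_B = n₂/n₁ = 0.4909, so θ_B = arctan 0.4909 = 26.15°.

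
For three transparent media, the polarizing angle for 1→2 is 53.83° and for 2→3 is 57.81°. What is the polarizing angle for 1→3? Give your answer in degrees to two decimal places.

θ_B ≈ 65.29°

n₂/n₁ = tan 53.83° = 1.3678 and n₃/n₂ = tan 57.81° = 1.5886.
n₃/n₁ = 2.1729. Then tan θ_B(1→3) = n₃/n₁, so θ_B(1→3) = arctan(2.1729) = 65.29°.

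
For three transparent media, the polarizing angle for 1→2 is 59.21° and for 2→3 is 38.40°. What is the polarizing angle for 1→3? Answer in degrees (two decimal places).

n₂/n₁ = tan 59.21° = 1.6782 and n₃/n₂ = tan 38.40° = 0.7926.
So n₃/n₁ = (n₂/n₁)(n₃/n₂) = 1.6782 × 0.7926 = 1.3301.
θ_B(1→3) = arctan(1.3301) = 53.06°.

θ_B ≈ 53.06°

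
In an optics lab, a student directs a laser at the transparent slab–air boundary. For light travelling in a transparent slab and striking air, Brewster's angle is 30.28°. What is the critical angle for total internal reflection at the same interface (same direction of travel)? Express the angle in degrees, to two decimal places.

From Brewster, n₂/n₁ = tan θ_B = tan 30.28° = 0.5839.
Then sin θ_c = n₂/n₁ = 0.5839, so θ_c = arcsin 0.5839 = 35.72°.

θ_c ≈ 35.72°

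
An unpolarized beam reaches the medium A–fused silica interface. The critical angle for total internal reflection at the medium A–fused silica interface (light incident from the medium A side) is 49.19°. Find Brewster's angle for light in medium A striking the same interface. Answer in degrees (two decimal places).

θ_B ≈ 37.12°

n₂/n₁ = sin θ_c = sin 49.19° = 0.7569.
tan θ_B equals the same ratio, so θ_B = arctan(0.7569) = 37.12°.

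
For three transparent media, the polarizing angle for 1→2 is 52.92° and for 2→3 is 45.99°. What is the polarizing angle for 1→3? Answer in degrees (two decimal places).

θ_B ≈ 53.87°

tan θ_B(1→2) = n₂/n₁ = tan 52.92° = 1.3232.
tan θ_B(2→3) = n₃/n₂ = tan 45.99° = 1.0352.
Multiplying, n₃/n₁ = 1.3232 × 1.0352 = 1.3697, and θ_B(1→3) = arctan 1.3697 = 53.87°.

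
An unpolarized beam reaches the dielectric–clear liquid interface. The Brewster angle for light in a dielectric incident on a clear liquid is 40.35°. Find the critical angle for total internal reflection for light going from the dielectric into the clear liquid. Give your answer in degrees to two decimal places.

θ_c ≈ 58.16°

tan θ_B = n₂/n₁ = tan 40.35° = 0.8496.
Total internal reflection: sin θ_c = n₂/n₁ = 0.8496.
θ_c = arcsin(0.8496) = 58.16°.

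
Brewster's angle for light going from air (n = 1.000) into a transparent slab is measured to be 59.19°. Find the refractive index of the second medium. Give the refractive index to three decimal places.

Full polarization of the reflected beam means tan θ_B = n₂/n₁, where n₁ is the incident medium (air).
n₂ = n₁ tan θ_B = 1.000 × tan 59.19° = 1.677.

n ≈ 1.677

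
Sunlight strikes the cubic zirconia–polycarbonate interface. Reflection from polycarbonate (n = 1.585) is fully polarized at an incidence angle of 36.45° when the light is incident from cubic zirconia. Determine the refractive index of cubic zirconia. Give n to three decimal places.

Full polarization of the reflected beam means tan θ_B = n₂/n₁, where n₁ is the incident medium (cubic zirconia).
n₁ = n₂ / tan θ_B = 1.585 / tan 36.45° = 2.146.

n ≈ 2.146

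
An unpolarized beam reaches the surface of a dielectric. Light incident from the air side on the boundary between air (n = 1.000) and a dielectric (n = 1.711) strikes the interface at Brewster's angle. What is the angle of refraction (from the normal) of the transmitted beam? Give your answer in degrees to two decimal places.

θ_B = arctan(n₂/n₁) = arctan(1.711/1.000) = 59.70°.
The refracted ray is perpendicular to the reflected ray, so θ_t = 90° − θ_B = 30.30°.

θ_t ≈ 30.30°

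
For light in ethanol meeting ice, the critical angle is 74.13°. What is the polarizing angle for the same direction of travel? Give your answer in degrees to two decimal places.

n₂/n₁ = sin θ_c = sin 74.13° = 0.9619.
tan θ_B equals the same ratio, so θ_B = arctan(0.9619) = 43.89°.

θ_B ≈ 43.89°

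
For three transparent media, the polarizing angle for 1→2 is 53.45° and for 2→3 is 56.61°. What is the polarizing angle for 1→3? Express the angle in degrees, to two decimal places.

tan θ_B(1→2) = n₂/n₁ = tan 53.45° = 1.3490.
tan θ_B(2→3) = n₃/n₂ = tan 56.61° = 1.5172.
So n₃/n₁ = (n₂/n₁)(n₃/n₂) = 1.3490 × 1.5172 = 2.0466.
θ_B(1→3) = arctan(2.0466) = 63.96°.

θ_B ≈ 63.96°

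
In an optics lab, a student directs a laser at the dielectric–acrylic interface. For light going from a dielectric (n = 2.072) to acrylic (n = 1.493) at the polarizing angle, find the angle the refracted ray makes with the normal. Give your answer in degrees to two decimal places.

θ_B = arctan(n₂/n₁) = arctan(1.493/2.072) = 35.78°.
The refracted ray is perpendicular to the reflected ray, so θ_t = 90° − θ_B = 54.22°.

θ_t ≈ 54.22°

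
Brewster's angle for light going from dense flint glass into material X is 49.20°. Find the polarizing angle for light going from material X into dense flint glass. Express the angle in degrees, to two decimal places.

θ_B' ≈ 40.80°

Reversing the direction swaps n₁ and n₂, so tan θ_B' = 1/tan θ_B and θ_B' = 90° − θ_B.
Hence θ_B' = 90° − 49.20° = 40.80°.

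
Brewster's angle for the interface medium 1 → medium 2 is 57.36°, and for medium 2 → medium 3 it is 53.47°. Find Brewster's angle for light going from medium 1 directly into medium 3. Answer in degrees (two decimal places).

θ_B ≈ 64.62°

tan θ_B(1→2) = n₂/n₁ = tan 57.36° = 1.5613.
tan θ_B(2→3) = n₃/n₂ = tan 53.47° = 1.3499.
So n₃/n₁ = (n₂/n₁)(n₃/n₂) = 1.5613 × 1.3499 = 2.1076.
θ_B(1→3) = arctan(2.1076) = 64.62°.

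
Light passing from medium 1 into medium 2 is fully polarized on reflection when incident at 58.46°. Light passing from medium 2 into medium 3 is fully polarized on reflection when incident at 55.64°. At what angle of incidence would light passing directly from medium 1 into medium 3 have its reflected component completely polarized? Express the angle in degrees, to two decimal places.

θ_B ≈ 67.24°

Each Brewster angle gives a ratio: n₂/n₁ = tan 58.46° = 1.6293, n₃/n₂ = tan 55.64° = 1.4627.
n₃/n₁ = 2.3831. Then tan θ_B(1→3) = n₃/n₁, so θ_B(1→3) = arctan(2.3831) = 67.24°.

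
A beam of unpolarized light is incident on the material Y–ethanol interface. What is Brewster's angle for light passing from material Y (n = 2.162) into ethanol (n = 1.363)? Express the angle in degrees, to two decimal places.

θ_B ≈ 32.23°

At Brewster's angle the reflected and refracted rays are perpendicular, which with Snell's law gives tan θ_B = n₂/n₁.
Here n₂/n₁ = 1.363/2.162 = 0.6304, and Brewster's law gives tan θ_B = n₂/n₁. Taking the arctangent, θ_B = 32.23°.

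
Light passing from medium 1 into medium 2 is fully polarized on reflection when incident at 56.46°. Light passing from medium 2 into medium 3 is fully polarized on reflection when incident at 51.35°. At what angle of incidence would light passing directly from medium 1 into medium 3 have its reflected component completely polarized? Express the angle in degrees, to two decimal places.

θ_B ≈ 62.07°

n₂/n₁ = tan 56.46° = 1.5085 and n₃/n₂ = tan 51.35° = 1.2504.
So n₃/n₁ = (n₂/n₁)(n₃/n₂) = 1.5085 × 1.2504 = 1.8863.
θ_B(1→3) = arctan(1.8863) = 62.07°.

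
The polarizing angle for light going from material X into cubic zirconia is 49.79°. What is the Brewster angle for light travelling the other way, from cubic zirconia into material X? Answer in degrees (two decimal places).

θ_B' ≈ 40.21°

Reversing the direction swaps n₁ and n₂, so tan θ_B' = 1/tan θ_B and θ_B' = 90° − θ_B.
Hence θ_B' = 90° − 49.79° = 40.21°.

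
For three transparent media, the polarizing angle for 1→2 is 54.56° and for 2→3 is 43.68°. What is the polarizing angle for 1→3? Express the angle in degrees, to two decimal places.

tan θ_B(1→2) = n₂/n₁ = tan 54.56° = 1.4051.
tan θ_B(2→3) = n₃/n₂ = tan 43.68° = 0.9550.
n₃/n₁ = 1.3418. Then tan θ_B(1→3) = n₃/n₁, so θ_B(1→3) = arctan(1.3418) = 53.30°.

θ_B ≈ 53.30°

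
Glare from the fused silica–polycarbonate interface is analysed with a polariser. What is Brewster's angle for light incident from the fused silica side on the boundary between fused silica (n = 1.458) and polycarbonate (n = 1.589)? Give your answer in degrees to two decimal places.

θ_B ≈ 47.46°

tan θ_B = n₂/n₁ = 1.589/1.458 = 1.0898.
So θ_B = arctan 1.0898 = 47.46°.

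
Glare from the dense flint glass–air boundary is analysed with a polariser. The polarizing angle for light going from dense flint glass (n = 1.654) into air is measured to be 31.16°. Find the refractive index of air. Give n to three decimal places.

n ≈ 1.000

Brewster's law: tan θ_B = n₂/n₁ (light incident in dense flint glass, refracted into air).
n₂ = n₁ tan θ_B = 1.654 × tan 31.16° = 1.000.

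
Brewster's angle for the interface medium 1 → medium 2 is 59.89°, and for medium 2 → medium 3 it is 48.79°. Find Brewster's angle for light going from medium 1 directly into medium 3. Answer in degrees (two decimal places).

n₂/n₁ = tan 59.89° = 1.7244 and n₃/n₂ = tan 48.79° = 1.1419.
n₃/n₁ = 1.9691. Then tan θ_B(1→3) = n₃/n₁, so θ_B(1→3) = arctan(1.9691) = 63.08°.

θ_B ≈ 63.08°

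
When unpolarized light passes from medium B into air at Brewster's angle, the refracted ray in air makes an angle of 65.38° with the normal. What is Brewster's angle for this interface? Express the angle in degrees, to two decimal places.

Brewster's condition makes the reflected and refracted beams perpendicular: θ_B + θ_t = 90°.
θ_B = 90° − 65.38° = 24.62°.

θ_B ≈ 24.62°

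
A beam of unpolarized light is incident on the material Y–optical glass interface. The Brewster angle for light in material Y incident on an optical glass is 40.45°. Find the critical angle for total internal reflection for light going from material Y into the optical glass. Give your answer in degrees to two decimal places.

θ_c ≈ 58.49°

n₂/n₁ = tan 40.45° = 0.8526; the critical angle satisfies sin θ_c = n₂/n₁.
θ_c = arcsin(0.8526) = 58.49°.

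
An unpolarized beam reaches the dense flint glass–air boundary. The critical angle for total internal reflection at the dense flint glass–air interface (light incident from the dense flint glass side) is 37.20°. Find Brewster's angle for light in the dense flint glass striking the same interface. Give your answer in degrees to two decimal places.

θ_B ≈ 31.16°

sin θ_c = n₂/n₁, so n₂/n₁ = sin 37.20° = 0.6046.
Brewster: tan θ_B = n₂/n₁ = 0.6046.
θ_B = arctan(0.6046) = 31.16°.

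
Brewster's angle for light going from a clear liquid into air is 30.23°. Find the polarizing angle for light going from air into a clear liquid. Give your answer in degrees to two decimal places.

θ_B' ≈ 59.77°

tan θ_B' = n₁/n₂ = 1/tan θ_B, so θ_B' = 90° − θ_B.
θ_B' = 90° − 30.23° = 59.77°.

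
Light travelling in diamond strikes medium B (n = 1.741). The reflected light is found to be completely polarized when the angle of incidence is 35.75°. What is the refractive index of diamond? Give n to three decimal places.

Full polarization of the reflected beam means tan θ_B = n₂/n₁, where n₁ is the incident medium (diamond).
n₁ = n₂ / tan θ_B = 1.741 / tan 35.75° = 2.418.

n ≈ 2.418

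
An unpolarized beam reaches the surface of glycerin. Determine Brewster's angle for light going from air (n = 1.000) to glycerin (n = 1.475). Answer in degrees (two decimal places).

Here n₂/n₁ = 1.475/1.000 = 1.4750, and Brewster's law gives tan θ_B = n₂/n₁. Taking the arctangent, θ_B = 55.86°.

θ_B ≈ 55.86°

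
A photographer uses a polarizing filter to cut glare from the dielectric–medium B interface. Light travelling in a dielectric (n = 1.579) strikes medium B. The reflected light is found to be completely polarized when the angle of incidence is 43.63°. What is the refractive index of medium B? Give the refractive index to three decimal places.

Full polarization of the reflected beam means tan θ_B = n₂/n₁, where n₁ is the incident medium (a dielectric).
n₂ = n₁ tan θ_B = 1.579 × tan 43.63° = 1.505.

n ≈ 1.505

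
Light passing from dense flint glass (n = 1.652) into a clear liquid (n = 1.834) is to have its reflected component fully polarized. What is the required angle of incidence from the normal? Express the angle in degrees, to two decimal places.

At Brewster's angle the reflected and refracted rays are perpendicular, which with Snell's law gives tan θ_B = n₂/n₁.
Here n₂/n₁ = 1.834/1.652 = 1.1102, and Brewster's law gives tan θ_B = n₂/n₁.
θ_B = arctan(1.1102) = 47.99°.

θ_B ≈ 47.99°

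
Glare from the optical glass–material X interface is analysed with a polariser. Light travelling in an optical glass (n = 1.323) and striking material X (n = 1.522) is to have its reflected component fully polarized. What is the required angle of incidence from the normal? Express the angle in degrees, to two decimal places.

Here n₂/n₁ = 1.522/1.323 = 1.1504, and Brewster's law gives tan θ_B = n₂/n₁.
θ_B = arctan(1.1504) = 49.00°.

θ_B ≈ 49.00°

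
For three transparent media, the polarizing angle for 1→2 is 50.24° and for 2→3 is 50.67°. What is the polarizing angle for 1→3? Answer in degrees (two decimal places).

θ_B ≈ 55.72°

n₂/n₁ = tan 50.24° = 1.2019 and n₃/n₂ = tan 50.67° = 1.2205.
n₃/n₁ = 1.4669. Then tan θ_B(1→3) = n₃/n₁, so θ_B(1→3) = arctan(1.4669) = 55.72°.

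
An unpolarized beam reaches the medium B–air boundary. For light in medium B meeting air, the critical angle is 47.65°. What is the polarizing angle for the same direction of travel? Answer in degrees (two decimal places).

At the critical angle sin θ_c = n₂/n₁, giving n₂/n₁ = sin 47.65° = 0.7390.
Then tan θ_B = n₂/n₁ = 0.7390, so θ_B = arctan 0.7390 = 36.47°.

θ_B ≈ 36.47°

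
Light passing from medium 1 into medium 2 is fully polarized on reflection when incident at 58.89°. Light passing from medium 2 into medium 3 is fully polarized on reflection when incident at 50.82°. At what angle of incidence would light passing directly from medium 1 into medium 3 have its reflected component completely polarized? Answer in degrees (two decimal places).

θ_B ≈ 63.81°

tan θ_B(1→2) = n₂/n₁ = tan 58.89° = 1.6571.
tan θ_B(2→3) = n₃/n₂ = tan 50.82° = 1.2270.
So n₃/n₁ = (n₂/n₁)(n₃/n₂) = 1.6571 × 1.2270 = 2.0332.
θ_B(1→3) = arctan(2.0332) = 63.81°.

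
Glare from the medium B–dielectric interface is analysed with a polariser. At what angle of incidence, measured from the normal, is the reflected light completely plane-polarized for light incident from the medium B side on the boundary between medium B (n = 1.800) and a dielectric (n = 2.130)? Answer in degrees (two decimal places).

The reflected p-component vanishes when tan θ_B = n₂/n₁.
tan θ_B = n₂/n₁ = 2.130/1.800 = 1.1833. Taking the arctangent, θ_B = 49.80°.

θ_B ≈ 49.80°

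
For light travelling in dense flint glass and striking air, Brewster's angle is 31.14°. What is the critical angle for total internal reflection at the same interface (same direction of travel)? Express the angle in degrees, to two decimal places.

θ_c ≈ 37.17°

From Brewster, n₂/n₁ = tan θ_B = tan 31.14° = 0.6042.
Then sin θ_c = n₂/n₁ = 0.6042, so θ_c = arcsin 0.6042 = 37.17°.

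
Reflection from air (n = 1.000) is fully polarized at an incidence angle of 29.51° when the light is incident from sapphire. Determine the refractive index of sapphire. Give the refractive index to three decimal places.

Brewster's law: tan θ_B = n₂/n₁ (light incident in sapphire, refracted into air).
n₁ = n₂ / tan θ_B = 1.000 / tan 29.51° = 1.767.

n ≈ 1.767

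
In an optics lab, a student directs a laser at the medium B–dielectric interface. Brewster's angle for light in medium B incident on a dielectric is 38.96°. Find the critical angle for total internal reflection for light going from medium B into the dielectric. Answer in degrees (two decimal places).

n₂/n₁ = tan 38.96° = 0.8086; the critical angle satisfies sin θ_c = n₂/n₁.
θ_c = arcsin(0.8086) = 53.96°.

θ_c ≈ 53.96°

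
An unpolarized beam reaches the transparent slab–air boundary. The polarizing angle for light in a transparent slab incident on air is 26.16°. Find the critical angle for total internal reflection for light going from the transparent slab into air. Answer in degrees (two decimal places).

tan θ_B = n₂/n₁ = tan 26.16° = 0.4912.
Total internal reflection: sin θ_c = n₂/n₁ = 0.4912.
θ_c = arcsin(0.4912) = 29.42°.

θ_c ≈ 29.42°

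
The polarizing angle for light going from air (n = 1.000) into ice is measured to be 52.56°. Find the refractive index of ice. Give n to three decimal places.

At the polarizing angle, tan θ_B = n₂/n₁ with n₁ on the incident side (air) and n₂ on the transmitted side (ice).
n₂ = n₁ tan θ_B = 1.000 × tan 52.56° = 1.306.

n ≈ 1.306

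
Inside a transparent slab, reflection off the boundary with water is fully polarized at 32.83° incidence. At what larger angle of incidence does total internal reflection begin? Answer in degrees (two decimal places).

θ_c ≈ 40.18°

tan θ_B = n₂/n₁ = tan 32.83° = 0.6452.
Total internal reflection: sin θ_c = n₂/n₁ = 0.6452.
θ_c = arcsin(0.6452) = 40.18°.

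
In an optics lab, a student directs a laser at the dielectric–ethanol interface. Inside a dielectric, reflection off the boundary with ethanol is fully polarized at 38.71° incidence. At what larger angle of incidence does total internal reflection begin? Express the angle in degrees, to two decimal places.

θ_c ≈ 53.27°

n₂/n₁ = tan 38.71° = 0.8014; the critical angle satisfies sin θ_c = n₂/n₁.
θ_c = arcsin(0.8014) = 53.27°.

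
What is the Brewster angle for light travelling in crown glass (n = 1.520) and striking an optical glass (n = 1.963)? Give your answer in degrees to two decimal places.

tan θ_B = n₂/n₁ = 1.963/1.520 = 1.2914.
So θ_B = arctan 1.2914 = 52.25°.

θ_B ≈ 52.25°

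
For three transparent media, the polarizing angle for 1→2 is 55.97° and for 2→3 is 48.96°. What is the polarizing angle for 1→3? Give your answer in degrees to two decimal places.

Each Brewster angle gives a ratio: n₂/n₁ = tan 55.97° = 1.4809, n₃/n₂ = tan 48.96° = 1.1487.
So n₃/n₁ = (n₂/n₁)(n₃/n₂) = 1.4809 × 1.1487 = 1.7012.
θ_B(1→3) = arctan(1.7012) = 59.55°.

θ_B ≈ 59.55°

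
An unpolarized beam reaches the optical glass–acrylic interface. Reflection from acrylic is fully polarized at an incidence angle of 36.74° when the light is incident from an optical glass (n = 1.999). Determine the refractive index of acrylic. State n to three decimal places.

At the polarizing angle, tan θ_B = n₂/n₁ with n₁ on the incident side (an optical glass) and n₂ on the transmitted side (acrylic).
n₂ = n₁ tan θ_B = 1.999 × tan 36.74° = 1.492.

n ≈ 1.492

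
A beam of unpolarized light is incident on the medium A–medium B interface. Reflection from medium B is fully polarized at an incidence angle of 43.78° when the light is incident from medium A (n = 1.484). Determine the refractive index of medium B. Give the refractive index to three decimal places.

At Brewster's angle, tan θ_B = n₂/n₁ with n₁ on the incident side (medium A) and n₂ on the transmitted side (medium B).
n₂ = n₁ tan θ_B = 1.484 × tan 43.78° = 1.422.

n ≈ 1.422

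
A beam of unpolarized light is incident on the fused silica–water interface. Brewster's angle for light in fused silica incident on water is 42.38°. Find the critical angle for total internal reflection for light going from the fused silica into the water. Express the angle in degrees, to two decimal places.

tan θ_B = n₂/n₁ = tan 42.38° = 0.9125.
Total internal reflection: sin θ_c = n₂/n₁ = 0.9125.
θ_c = arcsin(0.9125) = 65.85°.

θ_c ≈ 65.85°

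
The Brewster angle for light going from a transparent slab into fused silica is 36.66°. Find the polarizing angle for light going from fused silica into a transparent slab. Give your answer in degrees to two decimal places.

θ_B' ≈ 53.34°

Reversing the direction swaps n₁ and n₂, so tan θ_B' = 1/tan θ_B and θ_B' = 90° − θ_B.
Hence θ_B' = 90° − 36.66° = 53.34°.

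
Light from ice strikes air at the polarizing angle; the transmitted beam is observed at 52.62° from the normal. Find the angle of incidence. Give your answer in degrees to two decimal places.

Brewster's condition makes the reflected and refracted beams perpendicular: θ_B + θ_t = 90°.
So θ_B = 90° − θ_t = 90° − 52.62° = 37.38°.

θ_B ≈ 37.38°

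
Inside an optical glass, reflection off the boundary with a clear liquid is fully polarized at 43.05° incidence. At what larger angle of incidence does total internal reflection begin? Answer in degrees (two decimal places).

From Brewster, n₂/n₁ = tan θ_B = tan 43.05° = 0.9341.
Then sin θ_c = n₂/n₁ = 0.9341, so θ_c = arcsin 0.9341 = 69.09°.

θ_c ≈ 69.09°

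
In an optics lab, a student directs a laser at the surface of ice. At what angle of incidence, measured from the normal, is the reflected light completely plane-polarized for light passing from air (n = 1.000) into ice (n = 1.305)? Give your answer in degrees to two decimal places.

θ_B ≈ 52.54°

The reflected p-component vanishes when tan θ_B = n₂/n₁.
tan θ_B = n₂/n₁ = 1.305/1.000 = 1.3050. Taking the arctangent, θ_B = 52.54°.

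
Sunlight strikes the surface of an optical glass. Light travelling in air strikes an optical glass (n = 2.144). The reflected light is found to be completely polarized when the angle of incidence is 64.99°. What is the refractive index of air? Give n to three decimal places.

n ≈ 1.000

Full polarization of the reflected beam means tan θ_B = n₂/n₁, where n₁ is the incident medium (air).
n₁ = n₂ / tan θ_B = 2.144 / tan 64.99° = 1.000.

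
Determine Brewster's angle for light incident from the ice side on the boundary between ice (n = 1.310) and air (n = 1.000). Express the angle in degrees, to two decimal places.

θ_B ≈ 37.36°

At Brewster's angle the reflected and refracted rays are perpendicular, which with Snell's law gives tan θ_B = n₂/n₁.
tan θ_B = n₂/n₁ = 1.000/1.310 = 0.7634.
θ_B = arctan(0.7634) = 37.36°.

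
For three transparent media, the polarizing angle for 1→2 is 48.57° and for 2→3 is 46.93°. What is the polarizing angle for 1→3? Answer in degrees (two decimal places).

Each Brewster angle gives a ratio: n₂/n₁ = tan 48.57° = 1.1331, n₃/n₂ = tan 46.93° = 1.0697.
Multiplying, n₃/n₁ = 1.1331 × 1.0697 = 1.2121, and θ_B(1→3) = arctan 1.2121 = 50.48°.

θ_B ≈ 50.48°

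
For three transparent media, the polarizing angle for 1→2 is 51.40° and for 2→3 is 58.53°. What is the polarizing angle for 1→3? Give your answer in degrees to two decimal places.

θ_B ≈ 63.96°

Each Brewster angle gives a ratio: n₂/n₁ = tan 51.40° = 1.2527, n₃/n₂ = tan 58.53° = 1.6338.
n₃/n₁ = 2.0466. Then tan θ_B(1→3) = n₃/n₁, so θ_B(1→3) = arctan(2.0466) = 63.96°.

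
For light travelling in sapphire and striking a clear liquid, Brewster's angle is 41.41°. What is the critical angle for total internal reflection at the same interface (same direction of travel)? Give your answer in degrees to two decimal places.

n₂/n₁ = tan 41.41° = 0.8819; the critical angle satisfies sin θ_c = n₂/n₁.
θ_c = arcsin(0.8819) = 61.88°.

θ_c ≈ 61.88°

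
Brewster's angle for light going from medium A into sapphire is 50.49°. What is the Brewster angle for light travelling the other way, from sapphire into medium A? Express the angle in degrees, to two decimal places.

θ_B' ≈ 39.51°

Reversing the direction swaps n₁ and n₂, so tan θ_B' = 1/tan θ_B and θ_B' = 90° − θ_B.
Hence θ_B' = 90° − 50.49° = 39.51°.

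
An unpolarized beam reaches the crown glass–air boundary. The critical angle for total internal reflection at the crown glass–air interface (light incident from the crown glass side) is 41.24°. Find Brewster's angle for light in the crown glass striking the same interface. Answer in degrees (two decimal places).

θ_B ≈ 33.39°

At the critical angle sin θ_c = n₂/n₁, giving n₂/n₁ = sin 41.24° = 0.6592.
Then tan θ_B = n₂/n₁ = 0.6592, so θ_B = arctan 0.6592 = 33.39°.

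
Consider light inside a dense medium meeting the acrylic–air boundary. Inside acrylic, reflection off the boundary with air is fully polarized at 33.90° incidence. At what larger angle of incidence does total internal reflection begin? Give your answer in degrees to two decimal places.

θ_c ≈ 42.22°

tan θ_B = n₂/n₁ = tan 33.90° = 0.6720.
Total internal reflection: sin θ_c = n₂/n₁ = 0.6720.
θ_c = arcsin(0.6720) = 42.22°.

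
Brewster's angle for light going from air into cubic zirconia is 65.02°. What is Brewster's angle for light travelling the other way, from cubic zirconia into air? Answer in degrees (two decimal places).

The two Brewster angles are complementary: θ_B' = 90° − θ_B = 90° − 65.02° = 24.98°.

θ_B' ≈ 24.98°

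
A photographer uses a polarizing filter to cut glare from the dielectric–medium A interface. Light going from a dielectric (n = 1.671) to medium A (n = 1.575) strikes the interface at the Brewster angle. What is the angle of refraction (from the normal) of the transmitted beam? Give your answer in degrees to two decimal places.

tan θ_B = n₂/n₁ = 1.575/1.671 = 0.9425, so θ_B = 43.31°.
Since θ_B + θ_t = 90° at Brewster incidence, θ_t = 90° − 43.31° = 46.69°.

θ_t ≈ 46.69°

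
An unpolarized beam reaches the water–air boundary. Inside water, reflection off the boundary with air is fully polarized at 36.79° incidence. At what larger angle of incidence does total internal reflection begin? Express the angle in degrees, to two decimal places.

From Brewster, n₂/n₁ = tan θ_B = tan 36.79° = 0.7478.
Then sin θ_c = n₂/n₁ = 0.7478, so θ_c = arcsin 0.7478 = 48.40°.

θ_c ≈ 48.40°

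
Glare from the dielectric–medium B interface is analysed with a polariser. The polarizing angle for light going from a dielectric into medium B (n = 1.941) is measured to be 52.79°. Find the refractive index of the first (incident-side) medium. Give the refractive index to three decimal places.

n ≈ 1.474

At the polarizing angle, tan θ_B = n₂/n₁ with n₁ on the incident side (a dielectric) and n₂ on the transmitted side (medium B).
n₁ = n₂ / tan θ_B = 1.941 / tan 52.79° = 1.474.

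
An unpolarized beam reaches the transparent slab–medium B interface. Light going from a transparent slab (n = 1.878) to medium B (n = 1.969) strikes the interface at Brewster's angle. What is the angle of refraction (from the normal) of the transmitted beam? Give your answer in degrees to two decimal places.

θ_B = arctan(n₂/n₁) = arctan(1.969/1.878) = 46.36°.
At Brewster's angle the reflected and refracted rays are perpendicular, so θ_t = 90° − θ_B = 90° − 46.36° = 43.64°.

θ_t ≈ 43.64°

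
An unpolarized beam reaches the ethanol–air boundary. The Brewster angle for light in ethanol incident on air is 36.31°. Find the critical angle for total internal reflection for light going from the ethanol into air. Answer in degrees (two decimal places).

From Brewster, n₂/n₁ = tan θ_B = tan 36.31° = 0.7348.
Then sin θ_c = n₂/n₁ = 0.7348, so θ_c = arcsin 0.7348 = 47.29°.

θ_c ≈ 47.29°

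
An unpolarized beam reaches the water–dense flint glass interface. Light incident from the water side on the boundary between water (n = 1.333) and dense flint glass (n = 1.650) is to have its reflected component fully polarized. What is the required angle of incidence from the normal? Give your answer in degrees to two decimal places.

θ_B ≈ 51.07°

tan θ_B = n₂/n₁ = 1.650/1.333 = 1.2378.
So θ_B = arctan 1.2378 = 51.07°.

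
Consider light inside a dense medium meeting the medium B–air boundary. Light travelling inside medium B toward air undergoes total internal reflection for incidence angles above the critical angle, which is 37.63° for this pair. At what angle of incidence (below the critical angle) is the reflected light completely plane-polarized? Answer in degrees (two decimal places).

sin θ_c = n₂/n₁, so n₂/n₁ = sin 37.63° = 0.6106.
Brewster: tan θ_B = n₂/n₁ = 0.6106.
θ_B = arctan(0.6106) = 31.41°.

θ_B ≈ 31.41°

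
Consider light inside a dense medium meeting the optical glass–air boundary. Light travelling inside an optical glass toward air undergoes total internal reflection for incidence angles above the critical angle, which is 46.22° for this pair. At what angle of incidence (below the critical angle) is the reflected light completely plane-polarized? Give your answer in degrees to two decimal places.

θ_B ≈ 35.83°

sin θ_c = n₂/n₁, so n₂/n₁ = sin 46.22° = 0.7220.
Brewster: tan θ_B = n₂/n₁ = 0.7220.
θ_B = arctan(0.7220) = 35.83°.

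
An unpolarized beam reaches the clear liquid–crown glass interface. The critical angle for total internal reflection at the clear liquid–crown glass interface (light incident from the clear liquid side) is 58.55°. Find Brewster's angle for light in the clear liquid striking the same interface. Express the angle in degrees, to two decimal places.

θ_B ≈ 40.47°

sin θ_c = n₂/n₁, so n₂/n₁ = sin 58.55° = 0.8531.
Brewster: tan θ_B = n₂/n₁ = 0.8531.
θ_B = arctan(0.8531) = 40.47°.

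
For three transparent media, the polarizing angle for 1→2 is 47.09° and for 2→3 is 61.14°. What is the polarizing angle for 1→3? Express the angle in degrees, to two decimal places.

Each Brewster angle gives a ratio: n₂/n₁ = tan 47.09° = 1.0758, n₃/n₂ = tan 61.14° = 1.8145.
So n₃/n₁ = (n₂/n₁)(n₃/n₂) = 1.0758 × 1.8145 = 1.9519.
θ_B(1→3) = arctan(1.9519) = 62.87°.

θ_B ≈ 62.87°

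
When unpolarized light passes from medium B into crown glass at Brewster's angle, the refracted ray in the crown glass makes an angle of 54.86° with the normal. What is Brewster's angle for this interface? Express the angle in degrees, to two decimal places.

Brewster's condition makes the reflected and refracted beams perpendicular: θ_B + θ_t = 90°.
So θ_B = 90° − θ_t = 90° − 54.86° = 35.14°.

θ_B ≈ 35.14°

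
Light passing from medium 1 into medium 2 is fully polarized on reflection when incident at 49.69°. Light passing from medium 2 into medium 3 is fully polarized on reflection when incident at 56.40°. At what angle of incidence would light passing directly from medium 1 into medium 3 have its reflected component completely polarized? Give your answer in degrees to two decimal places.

tan θ_B(1→2) = n₂/n₁ = tan 49.69° = 1.1787.
tan θ_B(2→3) = n₃/n₂ = tan 56.40° = 1.5051.
n₃/n₁ = 1.7741. Then tan θ_B(1→3) = n₃/n₁, so θ_B(1→3) = arctan(1.7741) = 60.59°.

θ_B ≈ 60.59°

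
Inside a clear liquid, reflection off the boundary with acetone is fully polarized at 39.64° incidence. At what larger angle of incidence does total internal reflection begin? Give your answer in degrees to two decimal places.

θ_c ≈ 55.94°

From Brewster, n₂/n₁ = tan θ_B = tan 39.64° = 0.8284.
Then sin θ_c = n₂/n₁ = 0.8284, so θ_c = arcsin 0.8284 = 55.94°.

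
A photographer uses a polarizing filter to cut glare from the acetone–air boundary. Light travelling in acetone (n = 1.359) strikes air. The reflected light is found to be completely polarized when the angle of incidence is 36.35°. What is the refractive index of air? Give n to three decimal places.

At Brewster's angle, tan θ_B = n₂/n₁ with n₁ on the incident side (acetone) and n₂ on the transmitted side (air).
n₂ = n₁ tan θ_B = 1.359 × tan 36.35° = 1.000.

n ≈ 1.000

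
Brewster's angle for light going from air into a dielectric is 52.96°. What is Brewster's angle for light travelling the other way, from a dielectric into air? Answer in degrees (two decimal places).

The two Brewster angles are complementary: θ_B' = 90° − θ_B = 90° − 52.96° = 37.04°.

θ_B' ≈ 37.04°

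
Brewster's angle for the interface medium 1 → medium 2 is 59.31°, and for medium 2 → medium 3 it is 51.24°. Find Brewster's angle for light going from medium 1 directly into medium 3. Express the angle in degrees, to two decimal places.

tan θ_B(1→2) = n₂/n₁ = tan 59.31° = 1.6849.
tan θ_B(2→3) = n₃/n₂ = tan 51.24° = 1.2455.
Multiplying, n₃/n₁ = 1.6849 × 1.2455 = 2.0985, and θ_B(1→3) = arctan 2.0985 = 64.52°.

θ_B ≈ 64.52°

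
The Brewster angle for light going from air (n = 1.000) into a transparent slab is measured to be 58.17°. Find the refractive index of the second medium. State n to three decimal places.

n ≈ 1.611

At the Brewster angle, tan θ_B = n₂/n₁ with n₁ on the incident side (air) and n₂ on the transmitted side (a transparent slab).
n₂ = n₁ tan θ_B = 1.000 × tan 58.17° = 1.611.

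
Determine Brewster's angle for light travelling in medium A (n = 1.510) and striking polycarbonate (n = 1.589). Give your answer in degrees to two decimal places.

At Brewster's angle the reflected and refracted rays are perpendicular, which with Snell's law gives tan θ_B = n₂/n₁.
Brewster's condition: tan θ_B = n₂/n₁ = 1.589/1.510 = 1.0523.
So θ_B = arctan 1.0523 = 46.46°.

θ_B ≈ 46.46°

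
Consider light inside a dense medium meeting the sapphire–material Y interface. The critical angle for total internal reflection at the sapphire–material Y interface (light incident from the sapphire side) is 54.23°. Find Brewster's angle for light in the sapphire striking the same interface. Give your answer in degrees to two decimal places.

θ_B ≈ 39.05°

sin θ_c = n₂/n₁, so n₂/n₁ = sin 54.23° = 0.8114.
Brewster: tan θ_B = n₂/n₁ = 0.8114.
θ_B = arctan(0.8114) = 39.05°.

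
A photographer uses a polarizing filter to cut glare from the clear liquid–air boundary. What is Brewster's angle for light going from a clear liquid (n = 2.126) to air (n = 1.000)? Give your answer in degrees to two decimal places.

θ_B ≈ 25.19°

tan θ_B = n₂/n₁ = 1.000/2.126 = 0.4704.
So θ_B = arctan 0.4704 = 25.19°.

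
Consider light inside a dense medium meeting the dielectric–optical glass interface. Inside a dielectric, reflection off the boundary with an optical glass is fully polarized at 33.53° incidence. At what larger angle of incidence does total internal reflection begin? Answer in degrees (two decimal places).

θ_c ≈ 41.50°

From Brewster, n₂/n₁ = tan θ_B = tan 33.53° = 0.6626.
Then sin θ_c = n₂/n₁ = 0.6626, so θ_c = arcsin 0.6626 = 41.50°.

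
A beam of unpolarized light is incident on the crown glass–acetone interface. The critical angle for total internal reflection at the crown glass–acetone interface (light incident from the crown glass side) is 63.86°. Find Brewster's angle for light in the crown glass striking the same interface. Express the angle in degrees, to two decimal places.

θ_B ≈ 41.91°

n₂/n₁ = sin θ_c = sin 63.86° = 0.8977.
tan θ_B equals the same ratio, so θ_B = arctan(0.8977) = 41.91°.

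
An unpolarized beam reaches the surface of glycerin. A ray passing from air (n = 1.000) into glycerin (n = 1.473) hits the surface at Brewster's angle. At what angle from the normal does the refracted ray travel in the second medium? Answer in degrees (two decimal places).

θ_B = arctan(n₂/n₁) = arctan(1.473/1.000) = 55.83°.
Since θ_B + θ_t = 90° at Brewster incidence, θ_t = 90° − 55.83° = 34.17°.

θ_t ≈ 34.17°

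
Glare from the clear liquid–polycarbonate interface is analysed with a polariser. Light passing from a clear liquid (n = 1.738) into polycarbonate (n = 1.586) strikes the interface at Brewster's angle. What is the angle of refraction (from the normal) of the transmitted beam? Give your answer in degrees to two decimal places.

θ_t ≈ 47.62°

θ_B = arctan(n₂/n₁) = arctan(1.586/1.738) = 42.38°.
At Brewster's angle the reflected and refracted rays are perpendicular, so θ_t = 90° − θ_B = 90° − 42.38° = 47.62°.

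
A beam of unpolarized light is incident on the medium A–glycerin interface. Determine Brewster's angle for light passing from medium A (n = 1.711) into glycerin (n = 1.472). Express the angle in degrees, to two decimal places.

θ_B ≈ 40.71°

Brewster's condition: tan θ_B = n₂/n₁ = 1.472/1.711 = 0.8603.
θ_B = arctan(0.8603) = 40.71°.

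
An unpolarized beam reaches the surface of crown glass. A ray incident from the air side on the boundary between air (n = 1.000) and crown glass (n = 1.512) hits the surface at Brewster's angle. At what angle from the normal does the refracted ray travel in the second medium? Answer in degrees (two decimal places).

tan θ_B = n₂/n₁ = 1.512/1.000 = 1.5120, so θ_B = 56.52°.
Since θ_B + θ_t = 90° at Brewster incidence, θ_t = 90° − 56.52° = 33.48°.

θ_t ≈ 33.48°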